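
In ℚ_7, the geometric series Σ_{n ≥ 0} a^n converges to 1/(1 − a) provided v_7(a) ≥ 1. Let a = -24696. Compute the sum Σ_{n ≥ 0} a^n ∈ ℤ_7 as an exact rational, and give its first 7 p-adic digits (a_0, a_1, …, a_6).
Σ a^n = 1/(1 − a) = 1/24697;  first 7 digits = (1, 0, 0, 5, 3, 5, 3)

v_7(a) = 3 ≥ 1, so the series converges in ℤ_7 to 1/(1 − a) = 1/(1 − (-24696)) = 1/24697. Expand this rational in ℤ_7: compute digits iteratively via d_i = x_i mod 7, x_{i+1} = (x_i − d_i)/7. The first 7 digits are (1, 0, 0, 5, 3, 5, 3).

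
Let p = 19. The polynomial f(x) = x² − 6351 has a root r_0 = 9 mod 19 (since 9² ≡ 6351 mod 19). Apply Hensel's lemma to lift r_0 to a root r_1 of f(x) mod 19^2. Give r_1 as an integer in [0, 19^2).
r_1 = 237 (mod 361)

Hensel's recurrence: r_{i+1} = r_i − f(r_i)·(f′(r_i))^{-1} mod 19^{i+2}, with f′(x) = 2x. Iterate:
  r_0 = 9 (mod 19)
  r_1 = 237 (mod 361)
Final: r_1 = 237, and one checks f(r_1) ≡ 0 mod 19^2.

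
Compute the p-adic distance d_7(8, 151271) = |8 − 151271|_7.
d_7(8, 151271) = 1/16807

Step 1 — x − y = 8 − 151271 = -151263. Step 2 — v_7(-151263) = 5 (factor: -151263 = −(7^5 · 9); the sign does not affect v_p). Step 3 — |x − y|_7 = 7^{-5} = 1/16807.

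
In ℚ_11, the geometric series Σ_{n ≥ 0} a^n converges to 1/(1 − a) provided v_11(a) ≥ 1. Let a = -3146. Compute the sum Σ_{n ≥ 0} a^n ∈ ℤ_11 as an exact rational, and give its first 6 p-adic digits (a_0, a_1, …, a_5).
Σ a^n = 1/(1 − a) = 1/3147;  first 6 digits = (1, 0, 7, 8, 4, 6)

v_11(a) = 2 ≥ 1, so the series converges in ℤ_11 to 1/(1 − a) = 1/(1 − (-3146)) = 1/3147. Expand this rational in ℤ_11: compute digits iteratively via d_i = x_i mod 11, x_{i+1} = (x_i − d_i)/11. The first 6 digits are (1, 0, 7, 8, 4, 6).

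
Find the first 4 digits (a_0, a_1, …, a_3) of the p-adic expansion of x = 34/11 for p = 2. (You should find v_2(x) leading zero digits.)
(a_0, …, a_3) = (0, 1, 1, 0)

v_2(34/11) = 1, so a_0 = ... = a_0 = 0. Factor out: x = 2^1 · u with u = 17/11 a unit in ℤ_2. Expand u iteratively via a_{v+i} = u_i mod 2, u_{i+1} = (u_i − a_{v+i})/2:
  u_0 = 17/11;  a_1 = 1;  u_1 = (u_0 − 1)/2 = 3/11
  u_1 = 3/11;  a_2 = 1;  u_2 = (u_1 − 1)/2 = -4/11
  u_2 = -4/11;  a_3 = 0;  u_3 = (u_2 − 0)/2 = -2/11
Digits: (0, 1, 1, 0).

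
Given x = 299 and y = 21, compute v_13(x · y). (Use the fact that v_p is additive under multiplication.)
v_13(6279) = 1

v_p(x) = 1 (factor: 299 = 13^1 · 23); v_p(y) = 0 (factor: 21 = 13^0 · 21). Additivity: v_p(xy) = v_p(x) + v_p(y) = 1 + 0 = 1. (Direct check: xy = 6279 = 13^1 · (483).)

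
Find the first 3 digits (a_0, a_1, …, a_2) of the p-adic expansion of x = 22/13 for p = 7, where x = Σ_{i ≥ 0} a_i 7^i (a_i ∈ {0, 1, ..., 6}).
(a_0, …, a_2) = (6, 1, 3)

v_7(22/13) = 0 (numerator and denominator both coprime to 7), so x ∈ ℤ_7^×. Compute digits iteratively via a_i = x_i mod 7, x_{i+1} = (x_i − a_i)/7, with x_0 = x:
  x_0 = 22/13;  a_0 = 6;  x_1 = (x_0 − 6)/7 = -8/13
  x_1 = -8/13;  a_1 = 1;  x_2 = (x_1 − 1)/7 = -3/13
  x_2 = -3/13;  a_2 = 3;  x_3 = (x_2 − 3)/7 = -6/13
Digits: (6, 1, 3).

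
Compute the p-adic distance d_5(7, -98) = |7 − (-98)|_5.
d_5(7, -98) = 1/5

Step 1 — x − y = 7 − (-98) = 105. Step 2 — v_5(105) = 1 (factor: 105 = (5^1 · 21); the sign does not affect v_p). Step 3 — |x − y|_5 = 5^{-1} = 1/5.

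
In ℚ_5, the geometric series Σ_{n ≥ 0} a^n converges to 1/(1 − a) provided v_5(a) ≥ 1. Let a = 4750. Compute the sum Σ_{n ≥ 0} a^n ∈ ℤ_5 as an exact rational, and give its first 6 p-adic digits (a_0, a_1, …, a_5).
Σ a^n = 1/(1 − a) = -1/4749;  first 6 digits = (1, 0, 0, 3, 2, 1)

v_5(a) = 3 ≥ 1, so the series converges in ℤ_5 to 1/(1 − a) = 1/(1 − 4750) = -1/4749. Expand this rational in ℤ_5: compute digits iteratively via d_i = x_i mod 5, x_{i+1} = (x_i − d_i)/5. The first 6 digits are (1, 0, 0, 3, 2, 1).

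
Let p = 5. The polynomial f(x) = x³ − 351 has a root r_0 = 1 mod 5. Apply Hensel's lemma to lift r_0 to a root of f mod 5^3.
r_2 = 76 (mod 125)

Hensel: r_{i+1} = r_i − f(r_i)/f′(r_i) mod 5^{i+2}, where f′(x) = 3x². Iterate:
  r_0 = 1 (mod 5)
  r_1 = 1 (mod 25)
  r_2 = 76 (mod 125)
Final: r = 76 with f(r) ≡ 0 mod 5^3.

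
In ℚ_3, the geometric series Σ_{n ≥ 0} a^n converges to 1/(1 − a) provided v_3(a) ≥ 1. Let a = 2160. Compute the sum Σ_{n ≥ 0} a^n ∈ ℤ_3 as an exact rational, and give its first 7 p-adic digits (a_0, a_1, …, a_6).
Σ a^n = 1/(1 − a) = -1/2159;  first 7 digits = (1, 0, 0, 2, 2, 2, 0)

v_3(a) = 3 ≥ 1, so the series converges in ℤ_3 to 1/(1 − a) = 1/(1 − 2160) = -1/2159. Expand this rational in ℤ_3: compute digits iteratively via d_i = x_i mod 3, x_{i+1} = (x_i − d_i)/3. The first 7 digits are (1, 0, 0, 2, 2, 2, 0).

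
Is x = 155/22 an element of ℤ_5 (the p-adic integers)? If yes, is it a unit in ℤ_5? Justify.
x ∈ ℤ_5 but not a unit; v_5(x) = 1 > 0

ℤ_5 = {x ∈ ℚ_5 : v_5(x) ≥ 0} and ℤ_5^× = {x ∈ ℤ_5 : v_5(x) = 0}. Here v_5(155/22) = v_5(num) − v_5(den) = 1; compare against these criteria.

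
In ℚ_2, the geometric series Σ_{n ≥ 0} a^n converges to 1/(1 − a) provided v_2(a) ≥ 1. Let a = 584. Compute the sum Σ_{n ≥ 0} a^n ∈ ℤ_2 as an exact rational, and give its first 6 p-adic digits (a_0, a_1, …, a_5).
Σ a^n = 1/(1 − a) = -1/583;  first 6 digits = (1, 0, 0, 1, 0, 0)

v_2(a) = 3 ≥ 1, so the series converges in ℤ_2 to 1/(1 − a) = 1/(1 − 584) = -1/583. Expand this rational in ℤ_2: compute digits iteratively via d_i = x_i mod 2, x_{i+1} = (x_i − d_i)/2. The first 6 digits are (1, 0, 0, 1, 0, 0).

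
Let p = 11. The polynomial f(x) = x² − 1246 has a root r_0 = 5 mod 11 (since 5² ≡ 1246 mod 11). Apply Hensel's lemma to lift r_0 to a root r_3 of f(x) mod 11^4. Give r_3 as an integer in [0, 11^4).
r_3 = 12094 (mod 14641)

Hensel's recurrence: r_{i+1} = r_i − f(r_i)·(f′(r_i))^{-1} mod 11^{i+2}, with f′(x) = 2x. Iterate:
  r_0 = 5 (mod 11)
  r_1 = 115 (mod 121)
  r_2 = 115 (mod 1331)
  r_3 = 12094 (mod 14641)
Final: r_3 = 12094, and one checks f(r_3) ≡ 0 mod 11^4.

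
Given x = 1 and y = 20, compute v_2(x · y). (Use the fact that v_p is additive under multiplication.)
v_2(20) = 2

v_p(x) = 0 (factor: 1 = 2^0 · 1); v_p(y) = 2 (factor: 20 = 2^2 · 5). Additivity: v_p(xy) = v_p(x) + v_p(y) = 0 + 2 = 2. (Direct check: xy = 20 = 2^2 · (5).)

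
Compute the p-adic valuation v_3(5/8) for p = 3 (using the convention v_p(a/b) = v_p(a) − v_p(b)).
v_3(5/8) = 0

Factor powers of 3 from the numerator and denominator of the reduced fraction: 5 = 3^0 · 5 and 8 = 3^0 · 8. Apply v_p(a/b) = v_p(a) − v_p(b): v_3(5/8) = 0 − 0 = 0.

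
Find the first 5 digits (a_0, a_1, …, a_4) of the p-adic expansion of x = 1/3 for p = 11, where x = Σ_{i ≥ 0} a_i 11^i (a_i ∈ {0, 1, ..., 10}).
(a_0, …, a_4) = (4, 7, 3, 7, 3)

v_11(1/3) = 0 (numerator and denominator both coprime to 11), so x ∈ ℤ_11^×. Compute digits iteratively via a_i = x_i mod 11, x_{i+1} = (x_i − a_i)/11, with x_0 = x:
  x_0 = 1/3;  a_0 = 4;  x_1 = (x_0 − 4)/11 = -1/3
  x_1 = -1/3;  a_1 = 7;  x_2 = (x_1 − 7)/11 = -2/3
  x_2 = -2/3;  a_2 = 3;  x_3 = (x_2 − 3)/11 = -1/3
  x_3 = -1/3;  a_3 = 7;  x_4 = (x_3 − 7)/11 = -2/3
  x_4 = -2/3;  a_4 = 3;  x_5 = (x_4 − 3)/11 = -1/3
Digits: (4, 7, 3, 7, 3).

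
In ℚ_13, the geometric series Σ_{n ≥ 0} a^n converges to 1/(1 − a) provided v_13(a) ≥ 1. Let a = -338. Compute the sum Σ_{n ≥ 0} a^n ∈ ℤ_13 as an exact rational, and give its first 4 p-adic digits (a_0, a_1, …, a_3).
Σ a^n = 1/(1 − a) = 1/339;  first 4 digits = (1, 0, 11, 12)

v_13(a) = 2 ≥ 1, so the series converges in ℤ_13 to 1/(1 − a) = 1/(1 − (-338)) = 1/339. Expand this rational in ℤ_13: compute digits iteratively via d_i = x_i mod 13, x_{i+1} = (x_i − d_i)/13. The first 4 digits are (1, 0, 11, 12).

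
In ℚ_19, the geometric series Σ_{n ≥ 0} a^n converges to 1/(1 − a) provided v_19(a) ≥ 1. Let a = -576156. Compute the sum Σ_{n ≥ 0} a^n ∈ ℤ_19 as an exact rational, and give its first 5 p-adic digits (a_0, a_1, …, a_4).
Σ a^n = 1/(1 − a) = 1/576157;  first 5 digits = (1, 0, 0, 11, 14)

v_19(a) = 3 ≥ 1, so the series converges in ℤ_19 to 1/(1 − a) = 1/(1 − (-576156)) = 1/576157. Expand this rational in ℤ_19: compute digits iteratively via d_i = x_i mod 19, x_{i+1} = (x_i − d_i)/19. The first 5 digits are (1, 0, 0, 11, 14).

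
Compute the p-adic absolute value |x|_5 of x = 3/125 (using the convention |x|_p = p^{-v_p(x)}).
|3/125|_5 = 125

Step 1 — compute v_5(x) by factoring powers of 5 out of the numerator and denominator: v_5(3/125) = -3. Step 2 — apply |x|_p = p^{-v_p(x)} = 5^{3} = 125.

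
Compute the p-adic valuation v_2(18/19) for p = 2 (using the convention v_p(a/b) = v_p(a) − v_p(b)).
v_2(18/19) = 1

Factor powers of 2 from the numerator and denominator of the reduced fraction: 18 = 2^1 · 9 and 19 = 2^0 · 19. Apply v_p(a/b) = v_p(a) − v_p(b): v_2(18/19) = 1 − 0 = 1.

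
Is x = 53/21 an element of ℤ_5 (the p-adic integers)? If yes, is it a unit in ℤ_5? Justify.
x ∈ ℤ_5^× (unit); v_5(x) = 0

ℤ_5 = {x ∈ ℚ_5 : v_5(x) ≥ 0} and ℤ_5^× = {x ∈ ℤ_5 : v_5(x) = 0}. Here v_5(53/21) = v_5(num) − v_5(den) = 0; compare against these criteria.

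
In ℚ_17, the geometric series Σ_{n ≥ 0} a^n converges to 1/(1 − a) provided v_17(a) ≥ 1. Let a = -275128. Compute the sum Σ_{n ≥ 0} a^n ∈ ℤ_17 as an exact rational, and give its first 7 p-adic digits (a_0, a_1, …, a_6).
Σ a^n = 1/(1 − a) = 1/275129;  first 7 digits = (1, 0, 0, 12, 13, 16, 7)

v_17(a) = 3 ≥ 1, so the series converges in ℤ_17 to 1/(1 − a) = 1/(1 − (-275128)) = 1/275129. Expand this rational in ℤ_17: compute digits iteratively via d_i = x_i mod 17, x_{i+1} = (x_i − d_i)/17. The first 7 digits are (1, 0, 0, 12, 13, 16, 7).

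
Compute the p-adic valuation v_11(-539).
v_11(-539) = 1

v_11(n) is the largest exponent k such that 11^k divides n. Factor out: -539 = -11^1 · 49. (Sign doesn't affect v_p.) So v_11(-539) = 1.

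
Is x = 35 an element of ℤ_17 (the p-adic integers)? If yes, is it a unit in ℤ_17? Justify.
x ∈ ℤ_17^× (unit); v_17(x) = 0

ℤ_17 = {x ∈ ℚ_17 : v_17(x) ≥ 0} and ℤ_17^× = {x ∈ ℤ_17 : v_17(x) = 0}. Here v_17(35) = v_17(num) − v_17(den) = 0; compare against these criteria.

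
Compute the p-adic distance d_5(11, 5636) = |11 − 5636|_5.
d_5(11, 5636) = 1/625

Step 1 — x − y = 11 − 5636 = -5625. Step 2 — v_5(-5625) = 4 (factor: -5625 = −(5^4 · 9); the sign does not affect v_p). Step 3 — |x − y|_5 = 5^{-4} = 1/625.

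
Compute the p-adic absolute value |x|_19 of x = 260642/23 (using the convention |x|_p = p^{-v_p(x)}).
|260642/23|_19 = 1/130321

Step 1 — compute v_19(x) by factoring powers of 19 out of the numerator and denominator: v_19(260642/23) = 4. Step 2 — apply |x|_p = p^{-v_p(x)} = 19^{-4} = 1/130321.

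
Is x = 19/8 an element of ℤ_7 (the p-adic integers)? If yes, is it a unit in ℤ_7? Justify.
x ∈ ℤ_7^× (unit); v_7(x) = 0

ℤ_7 = {x ∈ ℚ_7 : v_7(x) ≥ 0} and ℤ_7^× = {x ∈ ℤ_7 : v_7(x) = 0}. Here v_7(19/8) = v_7(num) − v_7(den) = 0; compare against these criteria.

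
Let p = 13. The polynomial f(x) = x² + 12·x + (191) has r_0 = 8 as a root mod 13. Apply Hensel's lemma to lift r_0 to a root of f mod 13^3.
r_2 = 1269 (mod 2197)

Hensel: r_{i+1} = r_i − f(r_i)·(f′(r_i))^{-1} mod 13^{i+2}, f′(x) = 2x + 12. Iterate:
  r_0 = 8 (mod 13)
  r_1 = 86 (mod 169)
  r_2 = 1269 (mod 2197)
Final: r = 1269 satisfies f(r) ≡ 0 mod 13^3.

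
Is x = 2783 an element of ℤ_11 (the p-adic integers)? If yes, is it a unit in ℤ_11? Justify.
x ∈ ℤ_11 but not a unit; v_11(x) = 2 > 0

ℤ_11 = {x ∈ ℚ_11 : v_11(x) ≥ 0} and ℤ_11^× = {x ∈ ℤ_11 : v_11(x) = 0}. Here v_11(2783) = v_11(num) − v_11(den) = 2; compare against these criteria.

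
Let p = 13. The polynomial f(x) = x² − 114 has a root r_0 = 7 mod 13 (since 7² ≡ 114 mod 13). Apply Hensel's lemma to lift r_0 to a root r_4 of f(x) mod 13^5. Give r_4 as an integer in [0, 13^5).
r_4 = 177353 (mod 371293)

Hensel's recurrence: r_{i+1} = r_i − f(r_i)·(f′(r_i))^{-1} mod 13^{i+2}, with f′(x) = 2x. Iterate:
  r_0 = 7 (mod 13)
  r_1 = 72 (mod 169)
  r_2 = 1593 (mod 2197)
  r_3 = 5987 (mod 28561)
  r_4 = 177353 (mod 371293)
Final: r_4 = 177353, and one checks f(r_4) ≡ 0 mod 13^5.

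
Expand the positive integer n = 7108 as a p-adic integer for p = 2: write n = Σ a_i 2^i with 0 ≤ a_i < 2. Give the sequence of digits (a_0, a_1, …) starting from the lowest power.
(a_0, a_1, …) = (0, 0, 1, 0, 0, 0, 1, 1, 1, 1, 0, 1, 1)

Repeated division by 2 gives the digits low-to-high: 7108 = 1·2^2 + 1·2^6 + 1·2^7 + 1·2^8 + 1·2^9 + 1·2^11 + 1·2^12. Digit sequence: (0, 0, 1, 0, 0, 0, 1, 1, 1, 1, 0, 1, 1).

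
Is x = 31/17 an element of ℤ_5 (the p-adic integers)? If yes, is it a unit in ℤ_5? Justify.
x ∈ ℤ_5^× (unit); v_5(x) = 0

ℤ_5 = {x ∈ ℚ_5 : v_5(x) ≥ 0} and ℤ_5^× = {x ∈ ℤ_5 : v_5(x) = 0}. Here v_5(31/17) = v_5(num) − v_5(den) = 0; compare against these criteria.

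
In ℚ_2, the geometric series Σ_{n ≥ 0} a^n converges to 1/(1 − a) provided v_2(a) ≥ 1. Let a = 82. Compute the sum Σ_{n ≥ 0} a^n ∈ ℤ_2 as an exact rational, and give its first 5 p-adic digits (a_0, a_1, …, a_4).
Σ a^n = 1/(1 − a) = -1/81;  first 5 digits = (1, 1, 1, 1, 0)

v_2(a) = 1 ≥ 1, so the series converges in ℤ_2 to 1/(1 − a) = 1/(1 − 82) = -1/81. Expand this rational in ℤ_2: compute digits iteratively via d_i = x_i mod 2, x_{i+1} = (x_i − d_i)/2. The first 5 digits are (1, 1, 1, 1, 0).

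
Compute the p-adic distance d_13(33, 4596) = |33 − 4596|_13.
d_13(33, 4596) = 1/169

Step 1 — x − y = 33 − 4596 = -4563. Step 2 — v_13(-4563) = 2 (factor: -4563 = −(13^2 · 27); the sign does not affect v_p). Step 3 — |x − y|_13 = 13^{-2} = 1/169.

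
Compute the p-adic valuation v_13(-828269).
v_13(-828269) = 4

v_13(n) is the largest exponent k such that 13^k divides n. Factor out: -828269 = -13^4 · 29. (Sign doesn't affect v_p.) So v_13(-828269) = 4.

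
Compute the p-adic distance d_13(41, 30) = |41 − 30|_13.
d_13(41, 30) = 1

Step 1 — x − y = 41 − 30 = 11. Step 2 — v_13(11) = 0 (factor: 11 = (13^0 · 11); the sign does not affect v_p). Step 3 — |x − y|_13 = 13^{0} = 1.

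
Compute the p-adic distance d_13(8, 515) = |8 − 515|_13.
d_13(8, 515) = 1/169

Step 1 — x − y = 8 − 515 = -507. Step 2 — v_13(-507) = 2 (factor: -507 = −(13^2 · 3); the sign does not affect v_p). Step 3 — |x − y|_13 = 13^{-2} = 1/169.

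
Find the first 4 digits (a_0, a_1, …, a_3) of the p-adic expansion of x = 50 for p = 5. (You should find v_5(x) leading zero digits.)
(a_0, …, a_3) = (0, 0, 2, 0)

v_5(50) = 2, so a_0 = ... = a_1 = 0. Factor out: x = 5^2 · u with u = 2 a unit in ℤ_5. Expand u iteratively via a_{v+i} = u_i mod 5, u_{i+1} = (u_i − a_{v+i})/5:
  u_0 = 2;  a_2 = 2;  u_1 = (u_0 − 2)/5 = 0
  u_1 = 0;  a_3 = 0;  u_2 = (u_1 − 0)/5 = 0
Digits: (0, 0, 2, 0).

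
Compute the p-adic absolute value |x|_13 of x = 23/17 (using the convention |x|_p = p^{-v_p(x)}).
|23/17|_13 = 1

Step 1 — compute v_13(x) by factoring powers of 13 out of the numerator and denominator: v_13(23/17) = 0. Step 2 — apply |x|_p = p^{-v_p(x)} = 13^{0} = 1.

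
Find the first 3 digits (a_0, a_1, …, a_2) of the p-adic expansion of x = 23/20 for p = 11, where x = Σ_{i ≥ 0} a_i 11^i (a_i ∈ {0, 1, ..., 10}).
(a_0, …, a_2) = (5, 9, 3)

v_11(23/20) = 0 (numerator and denominator both coprime to 11), so x ∈ ℤ_11^×. Compute digits iteratively via a_i = x_i mod 11, x_{i+1} = (x_i − a_i)/11, with x_0 = x:
  x_0 = 23/20;  a_0 = 5;  x_1 = (x_0 − 5)/11 = -7/20
  x_1 = -7/20;  a_1 = 9;  x_2 = (x_1 − 9)/11 = -17/20
  x_2 = -17/20;  a_2 = 3;  x_3 = (x_2 − 3)/11 = -7/20
Digits: (5, 9, 3).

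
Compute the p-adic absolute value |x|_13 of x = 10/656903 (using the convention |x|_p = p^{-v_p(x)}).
|10/656903|_13 = 28561

Step 1 — compute v_13(x) by factoring powers of 13 out of the numerator and denominator: v_13(10/656903) = -4. Step 2 — apply |x|_p = p^{-v_p(x)} = 13^{4} = 28561.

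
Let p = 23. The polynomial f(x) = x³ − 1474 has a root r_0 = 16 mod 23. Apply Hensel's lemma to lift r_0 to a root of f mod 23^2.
r_1 = 430 (mod 529)

Hensel: r_{i+1} = r_i − f(r_i)/f′(r_i) mod 23^{i+2}, where f′(x) = 3x². Iterate:
  r_0 = 16 (mod 23)
  r_1 = 430 (mod 529)
Final: r = 430 with f(r) ≡ 0 mod 23^2.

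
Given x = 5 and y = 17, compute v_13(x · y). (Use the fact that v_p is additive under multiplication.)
v_13(85) = 0

v_p(x) = 0 (factor: 5 = 13^0 · 5); v_p(y) = 0 (factor: 17 = 13^0 · 17). Additivity: v_p(xy) = v_p(x) + v_p(y) = 0 + 0 = 0. (Direct check: xy = 85 = 13^0 · (85).)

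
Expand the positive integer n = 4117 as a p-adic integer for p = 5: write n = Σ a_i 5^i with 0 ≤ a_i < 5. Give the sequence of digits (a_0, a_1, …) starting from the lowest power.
(a_0, a_1, …) = (2, 3, 4, 2, 1, 1)

Repeated division by 5 gives the digits low-to-high: 4117 = 2 + 3·5^1 + 4·5^2 + 2·5^3 + 1·5^4 + 1·5^5. Digit sequence: (2, 3, 4, 2, 1, 1).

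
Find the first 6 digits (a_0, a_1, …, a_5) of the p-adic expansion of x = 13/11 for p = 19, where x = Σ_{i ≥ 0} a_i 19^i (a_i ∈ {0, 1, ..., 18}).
(a_0, …, a_5) = (15, 1, 12, 8, 3, 5)

v_19(13/11) = 0 (numerator and denominator both coprime to 19), so x ∈ ℤ_19^×. Compute digits iteratively via a_i = x_i mod 19, x_{i+1} = (x_i − a_i)/19, with x_0 = x:
  x_0 = 13/11;  a_0 = 15;  x_1 = (x_0 − 15)/19 = -8/11
  x_1 = -8/11;  a_1 = 1;  x_2 = (x_1 − 1)/19 = -1/11
  x_2 = -1/11;  a_2 = 12;  x_3 = (x_2 − 12)/19 = -7/11
  x_3 = -7/11;  a_3 = 8;  x_4 = (x_3 − 8)/19 = -5/11
  x_4 = -5/11;  a_4 = 3;  x_5 = (x_4 − 3)/19 = -2/11
  x_5 = -2/11;  a_5 = 5;  x_6 = (x_5 − 5)/19 = -3/11
Digits: (15, 1, 12, 8, 3, 5).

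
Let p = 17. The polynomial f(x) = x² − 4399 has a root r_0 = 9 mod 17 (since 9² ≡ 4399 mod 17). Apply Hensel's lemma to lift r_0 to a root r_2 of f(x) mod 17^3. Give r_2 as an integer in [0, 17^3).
r_2 = 4327 (mod 4913)

Hensel's recurrence: r_{i+1} = r_i − f(r_i)·(f′(r_i))^{-1} mod 17^{i+2}, with f′(x) = 2x. Iterate:
  r_0 = 9 (mod 17)
  r_1 = 281 (mod 289)
  r_2 = 4327 (mod 4913)
Final: r_2 = 4327, and one checks f(r_2) ≡ 0 mod 17^3.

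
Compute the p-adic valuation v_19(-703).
v_19(-703) = 1

v_19(n) is the largest exponent k such that 19^k divides n. Factor out: -703 = -19^1 · 37. (Sign doesn't affect v_p.) So v_19(-703) = 1.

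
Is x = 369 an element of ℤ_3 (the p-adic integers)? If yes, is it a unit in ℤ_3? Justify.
x ∈ ℤ_3 but not a unit; v_3(x) = 2 > 0

ℤ_3 = {x ∈ ℚ_3 : v_3(x) ≥ 0} and ℤ_3^× = {x ∈ ℤ_3 : v_3(x) = 0}. Here v_3(369) = v_3(num) − v_3(den) = 2; compare against these criteria.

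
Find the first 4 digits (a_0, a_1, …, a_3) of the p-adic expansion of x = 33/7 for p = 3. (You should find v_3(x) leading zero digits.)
(a_0, …, a_3) = (0, 2, 2, 1)

v_3(33/7) = 1, so a_0 = ... = a_0 = 0. Factor out: x = 3^1 · u with u = 11/7 a unit in ℤ_3. Expand u iteratively via a_{v+i} = u_i mod 3, u_{i+1} = (u_i − a_{v+i})/3:
  u_0 = 11/7;  a_1 = 2;  u_1 = (u_0 − 2)/3 = -1/7
  u_1 = -1/7;  a_2 = 2;  u_2 = (u_1 − 2)/3 = -5/7
  u_2 = -5/7;  a_3 = 1;  u_3 = (u_2 − 1)/3 = -4/7
Digits: (0, 2, 2, 1).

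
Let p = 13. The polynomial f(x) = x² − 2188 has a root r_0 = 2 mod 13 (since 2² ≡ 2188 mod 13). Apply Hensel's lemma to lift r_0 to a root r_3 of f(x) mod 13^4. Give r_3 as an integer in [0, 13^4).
r_3 = 22687 (mod 28561)

Hensel's recurrence: r_{i+1} = r_i − f(r_i)·(f′(r_i))^{-1} mod 13^{i+2}, with f′(x) = 2x. Iterate:
  r_0 = 2 (mod 13)
  r_1 = 41 (mod 169)
  r_2 = 717 (mod 2197)
  r_3 = 22687 (mod 28561)
Final: r_3 = 22687, and one checks f(r_3) ≡ 0 mod 13^4.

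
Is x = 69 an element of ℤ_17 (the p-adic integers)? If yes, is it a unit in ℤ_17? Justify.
x ∈ ℤ_17^× (unit); v_17(x) = 0

ℤ_17 = {x ∈ ℚ_17 : v_17(x) ≥ 0} and ℤ_17^× = {x ∈ ℤ_17 : v_17(x) = 0}. Here v_17(69) = v_17(num) − v_17(den) = 0; compare against these criteria.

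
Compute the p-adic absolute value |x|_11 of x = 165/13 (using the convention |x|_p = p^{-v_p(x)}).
|165/13|_11 = 1/11

Step 1 — compute v_11(x) by factoring powers of 11 out of the numerator and denominator: v_11(165/13) = 1. Step 2 — apply |x|_p = p^{-v_p(x)} = 11^{-1} = 1/11.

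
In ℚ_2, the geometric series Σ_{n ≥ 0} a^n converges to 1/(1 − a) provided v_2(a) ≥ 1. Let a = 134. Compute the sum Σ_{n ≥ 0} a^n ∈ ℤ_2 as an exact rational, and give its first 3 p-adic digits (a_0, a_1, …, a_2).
Σ a^n = 1/(1 − a) = -1/133;  first 3 digits = (1, 1, 0)

v_2(a) = 1 ≥ 1, so the series converges in ℤ_2 to 1/(1 − a) = 1/(1 − 134) = -1/133. Expand this rational in ℤ_2: compute digits iteratively via d_i = x_i mod 2, x_{i+1} = (x_i − d_i)/2. The first 3 digits are (1, 1, 0).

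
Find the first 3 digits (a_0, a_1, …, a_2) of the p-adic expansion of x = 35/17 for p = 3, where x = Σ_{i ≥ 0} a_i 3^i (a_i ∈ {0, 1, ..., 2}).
(a_0, …, a_2) = (1, 0, 1)

v_3(35/17) = 0 (numerator and denominator both coprime to 3), so x ∈ ℤ_3^×. Compute digits iteratively via a_i = x_i mod 3, x_{i+1} = (x_i − a_i)/3, with x_0 = x:
  x_0 = 35/17;  a_0 = 1;  x_1 = (x_0 − 1)/3 = 6/17
  x_1 = 6/17;  a_1 = 0;  x_2 = (x_1 − 0)/3 = 2/17
  x_2 = 2/17;  a_2 = 1;  x_3 = (x_2 − 1)/3 = -5/17
Digits: (1, 0, 1).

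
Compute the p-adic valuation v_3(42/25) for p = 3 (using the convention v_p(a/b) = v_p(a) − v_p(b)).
v_3(42/25) = 1

Factor powers of 3 from the numerator and denominator of the reduced fraction: 42 = 3^1 · 14 and 25 = 3^0 · 25. Apply v_p(a/b) = v_p(a) − v_p(b): v_3(42/25) = 1 − 0 = 1.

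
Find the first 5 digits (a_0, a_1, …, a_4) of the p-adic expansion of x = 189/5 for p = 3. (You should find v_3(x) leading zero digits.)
(a_0, …, a_4) = (0, 0, 0, 2, 1)

v_3(189/5) = 3, so a_0 = ... = a_2 = 0. Factor out: x = 3^3 · u with u = 7/5 a unit in ℤ_3. Expand u iteratively via a_{v+i} = u_i mod 3, u_{i+1} = (u_i − a_{v+i})/3:
  u_0 = 7/5;  a_3 = 2;  u_1 = (u_0 − 2)/3 = -1/5
  u_1 = -1/5;  a_4 = 1;  u_2 = (u_1 − 1)/3 = -2/5
Digits: (0, 0, 0, 2, 1).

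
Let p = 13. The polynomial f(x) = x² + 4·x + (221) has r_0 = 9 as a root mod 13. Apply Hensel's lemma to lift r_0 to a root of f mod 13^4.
r_3 = 7783 (mod 28561)

Hensel: r_{i+1} = r_i − f(r_i)·(f′(r_i))^{-1} mod 13^{i+2}, f′(x) = 2x + 4. Iterate:
  r_0 = 9 (mod 13)
  r_1 = 9 (mod 169)
  r_2 = 1192 (mod 2197)
  r_3 = 7783 (mod 28561)
Final: r = 7783 satisfies f(r) ≡ 0 mod 13^4.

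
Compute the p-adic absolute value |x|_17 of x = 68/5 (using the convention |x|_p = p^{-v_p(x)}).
|68/5|_17 = 1/17

Step 1 — compute v_17(x) by factoring powers of 17 out of the numerator and denominator: v_17(68/5) = 1. Step 2 — apply |x|_p = p^{-v_p(x)} = 17^{-1} = 1/17.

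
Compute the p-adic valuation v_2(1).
v_2(1) = 0

v_2(n) is the largest exponent k such that 2^k divides n. Factor out: 1 = 2^0 · 1. (Sign doesn't affect v_p.) So v_2(1) = 0.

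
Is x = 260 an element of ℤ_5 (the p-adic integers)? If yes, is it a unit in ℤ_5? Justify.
x ∈ ℤ_5 but not a unit; v_5(x) = 1 > 0

ℤ_5 = {x ∈ ℚ_5 : v_5(x) ≥ 0} and ℤ_5^× = {x ∈ ℤ_5 : v_5(x) = 0}. Here v_5(260) = v_5(num) − v_5(den) = 1; compare against these criteria.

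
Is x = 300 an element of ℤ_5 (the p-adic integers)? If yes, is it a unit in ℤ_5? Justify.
x ∈ ℤ_5 but not a unit; v_5(x) = 2 > 0

ℤ_5 = {x ∈ ℚ_5 : v_5(x) ≥ 0} and ℤ_5^× = {x ∈ ℤ_5 : v_5(x) = 0}. Here v_5(300) = v_5(num) − v_5(den) = 2; compare against these criteria.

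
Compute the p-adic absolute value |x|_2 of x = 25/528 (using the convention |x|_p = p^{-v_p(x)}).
|25/528|_2 = 16

Step 1 — compute v_2(x) by factoring powers of 2 out of the numerator and denominator: v_2(25/528) = -4. Step 2 — apply |x|_p = p^{-v_p(x)} = 2^{4} = 16.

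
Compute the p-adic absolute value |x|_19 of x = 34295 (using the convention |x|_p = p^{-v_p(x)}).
|34295|_19 = 1/6859

Step 1 — compute v_19(x) by factoring powers of 19 out of the numerator and denominator: v_19(34295) = 3. Step 2 — apply |x|_p = p^{-v_p(x)} = 19^{-3} = 1/6859.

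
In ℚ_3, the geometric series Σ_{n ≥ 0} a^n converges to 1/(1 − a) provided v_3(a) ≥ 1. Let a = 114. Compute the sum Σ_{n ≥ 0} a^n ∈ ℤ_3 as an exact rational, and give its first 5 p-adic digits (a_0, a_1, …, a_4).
Σ a^n = 1/(1 − a) = -1/113;  first 5 digits = (1, 2, 1, 1, 0)

v_3(a) = 1 ≥ 1, so the series converges in ℤ_3 to 1/(1 − a) = 1/(1 − 114) = -1/113. Expand this rational in ℤ_3: compute digits iteratively via d_i = x_i mod 3, x_{i+1} = (x_i − d_i)/3. The first 5 digits are (1, 2, 1, 1, 0).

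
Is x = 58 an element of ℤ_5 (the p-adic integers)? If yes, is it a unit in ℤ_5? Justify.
x ∈ ℤ_5^× (unit); v_5(x) = 0

ℤ_5 = {x ∈ ℚ_5 : v_5(x) ≥ 0} and ℤ_5^× = {x ∈ ℤ_5 : v_5(x) = 0}. Here v_5(58) = v_5(num) − v_5(den) = 0; compare against these criteria.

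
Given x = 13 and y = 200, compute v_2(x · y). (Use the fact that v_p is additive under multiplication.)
v_2(2600) = 3

v_p(x) = 0 (factor: 13 = 2^0 · 13); v_p(y) = 3 (factor: 200 = 2^3 · 25). Additivity: v_p(xy) = v_p(x) + v_p(y) = 0 + 3 = 3. (Direct check: xy = 2600 = 2^3 · (325).)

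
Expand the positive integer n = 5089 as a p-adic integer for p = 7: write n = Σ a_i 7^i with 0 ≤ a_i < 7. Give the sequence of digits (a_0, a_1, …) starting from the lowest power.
(a_0, a_1, …) = (0, 6, 5, 0, 2)

Repeated division by 7 gives the digits low-to-high: 5089 = 6·7^1 + 5·7^2 + 2·7^4. Digit sequence: (0, 6, 5, 0, 2).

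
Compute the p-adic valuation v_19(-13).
v_19(-13) = 0

v_19(n) is the largest exponent k such that 19^k divides n. Factor out: -13 = -19^0 · 13. (Sign doesn't affect v_p.) So v_19(-13) = 0.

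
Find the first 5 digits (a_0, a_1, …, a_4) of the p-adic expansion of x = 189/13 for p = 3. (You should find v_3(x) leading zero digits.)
(a_0, …, a_4) = (0, 0, 0, 1, 1)

v_3(189/13) = 3, so a_0 = ... = a_2 = 0. Factor out: x = 3^3 · u with u = 7/13 a unit in ℤ_3. Expand u iteratively via a_{v+i} = u_i mod 3, u_{i+1} = (u_i − a_{v+i})/3:
  u_0 = 7/13;  a_3 = 1;  u_1 = (u_0 − 1)/3 = -2/13
  u_1 = -2/13;  a_4 = 1;  u_2 = (u_1 − 1)/3 = -5/13
Digits: (0, 0, 0, 1, 1).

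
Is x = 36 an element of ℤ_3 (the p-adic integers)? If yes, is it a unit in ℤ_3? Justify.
x ∈ ℤ_3 but not a unit; v_3(x) = 2 > 0

ℤ_3 = {x ∈ ℚ_3 : v_3(x) ≥ 0} and ℤ_3^× = {x ∈ ℤ_3 : v_3(x) = 0}. Here v_3(36) = v_3(num) − v_3(den) = 2; compare against these criteria.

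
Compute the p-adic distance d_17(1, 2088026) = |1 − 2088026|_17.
d_17(1, 2088026) = 1/83521

Step 1 — x − y = 1 − 2088026 = -2088025. Step 2 — v_17(-2088025) = 4 (factor: -2088025 = −(17^4 · 25); the sign does not affect v_p). Step 3 — |x − y|_17 = 17^{-4} = 1/83521.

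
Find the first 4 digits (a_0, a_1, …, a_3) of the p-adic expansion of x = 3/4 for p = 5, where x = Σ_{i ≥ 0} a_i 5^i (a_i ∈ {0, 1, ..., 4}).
(a_0, …, a_3) = (2, 1, 1, 1)

v_5(3/4) = 0 (numerator and denominator both coprime to 5), so x ∈ ℤ_5^×. Compute digits iteratively via a_i = x_i mod 5, x_{i+1} = (x_i − a_i)/5, with x_0 = x:
  x_0 = 3/4;  a_0 = 2;  x_1 = (x_0 − 2)/5 = -1/4
  x_1 = -1/4;  a_1 = 1;  x_2 = (x_1 − 1)/5 = -1/4
  x_2 = -1/4;  a_2 = 1;  x_3 = (x_2 − 1)/5 = -1/4
  x_3 = -1/4;  a_3 = 1;  x_4 = (x_3 − 1)/5 = -1/4
Digits: (2, 1, 1, 1).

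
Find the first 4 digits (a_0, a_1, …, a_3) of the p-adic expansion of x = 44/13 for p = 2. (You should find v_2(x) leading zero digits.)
(a_0, …, a_3) = (0, 0, 1, 1)

v_2(44/13) = 2, so a_0 = ... = a_1 = 0. Factor out: x = 2^2 · u with u = 11/13 a unit in ℤ_2. Expand u iteratively via a_{v+i} = u_i mod 2, u_{i+1} = (u_i − a_{v+i})/2:
  u_0 = 11/13;  a_2 = 1;  u_1 = (u_0 − 1)/2 = -1/13
  u_1 = -1/13;  a_3 = 1;  u_2 = (u_1 − 1)/2 = -7/13
Digits: (0, 0, 1, 1).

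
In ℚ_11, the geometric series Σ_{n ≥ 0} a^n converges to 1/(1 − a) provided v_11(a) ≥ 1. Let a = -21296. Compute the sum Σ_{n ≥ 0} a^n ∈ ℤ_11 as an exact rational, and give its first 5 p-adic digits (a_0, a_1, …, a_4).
Σ a^n = 1/(1 − a) = 1/21297;  first 5 digits = (1, 0, 0, 6, 9)

v_11(a) = 3 ≥ 1, so the series converges in ℤ_11 to 1/(1 − a) = 1/(1 − (-21296)) = 1/21297. Expand this rational in ℤ_11: compute digits iteratively via d_i = x_i mod 11, x_{i+1} = (x_i − d_i)/11. The first 5 digits are (1, 0, 0, 6, 9).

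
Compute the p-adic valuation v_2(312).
v_2(312) = 3

v_2(n) is the largest exponent k such that 2^k divides n. Factor out: 312 = 2^3 · 39. (Sign doesn't affect v_p.) So v_2(312) = 3.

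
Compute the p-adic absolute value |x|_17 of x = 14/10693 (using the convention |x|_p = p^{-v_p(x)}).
|14/10693|_17 = 289

Step 1 — compute v_17(x) by factoring powers of 17 out of the numerator and denominator: v_17(14/10693) = -2. Step 2 — apply |x|_p = p^{-v_p(x)} = 17^{2} = 289.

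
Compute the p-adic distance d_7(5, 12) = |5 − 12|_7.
d_7(5, 12) = 1/7

Step 1 — x − y = 5 − 12 = -7. Step 2 — v_7(-7) = 1 (factor: -7 = −(7^1 · 1); the sign does not affect v_p). Step 3 — |x − y|_7 = 7^{-1} = 1/7.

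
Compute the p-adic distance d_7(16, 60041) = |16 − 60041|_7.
d_7(16, 60041) = 1/2401

Step 1 — x − y = 16 − 60041 = -60025. Step 2 — v_7(-60025) = 4 (factor: -60025 = −(7^4 · 25); the sign does not affect v_p). Step 3 — |x − y|_7 = 7^{-4} = 1/2401.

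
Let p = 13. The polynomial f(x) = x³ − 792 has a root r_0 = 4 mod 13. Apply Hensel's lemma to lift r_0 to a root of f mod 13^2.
r_1 = 160 (mod 169)

Hensel: r_{i+1} = r_i − f(r_i)/f′(r_i) mod 13^{i+2}, where f′(x) = 3x². Iterate:
  r_0 = 4 (mod 13)
  r_1 = 160 (mod 169)
Final: r = 160 with f(r) ≡ 0 mod 13^2.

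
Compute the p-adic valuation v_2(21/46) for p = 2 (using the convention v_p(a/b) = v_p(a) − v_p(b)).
v_2(21/46) = -1

Factor powers of 2 from the numerator and denominator of the reduced fraction: 21 = 2^0 · 21 and 46 = 2^1 · 23. Apply v_p(a/b) = v_p(a) − v_p(b): v_2(21/46) = 0 − 1 = -1.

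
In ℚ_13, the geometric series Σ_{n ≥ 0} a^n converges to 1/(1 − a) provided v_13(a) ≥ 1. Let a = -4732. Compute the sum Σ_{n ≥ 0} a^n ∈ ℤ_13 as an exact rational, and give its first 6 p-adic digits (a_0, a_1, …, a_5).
Σ a^n = 1/(1 − a) = 1/4733;  first 6 digits = (1, 0, 11, 10, 3, 8)

v_13(a) = 2 ≥ 1, so the series converges in ℤ_13 to 1/(1 − a) = 1/(1 − (-4732)) = 1/4733. Expand this rational in ℤ_13: compute digits iteratively via d_i = x_i mod 13, x_{i+1} = (x_i − d_i)/13. The first 6 digits are (1, 0, 11, 10, 3, 8).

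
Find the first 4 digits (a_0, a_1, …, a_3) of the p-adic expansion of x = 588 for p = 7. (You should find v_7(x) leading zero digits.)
(a_0, …, a_3) = (0, 0, 5, 1)

v_7(588) = 2, so a_0 = ... = a_1 = 0. Factor out: x = 7^2 · u with u = 12 a unit in ℤ_7. Expand u iteratively via a_{v+i} = u_i mod 7, u_{i+1} = (u_i − a_{v+i})/7:
  u_0 = 12;  a_2 = 5;  u_1 = (u_0 − 5)/7 = 1
  u_1 = 1;  a_3 = 1;  u_2 = (u_1 − 1)/7 = 0
Digits: (0, 0, 5, 1).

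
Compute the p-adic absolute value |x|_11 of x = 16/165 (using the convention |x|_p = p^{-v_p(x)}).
|16/165|_11 = 11

Step 1 — compute v_11(x) by factoring powers of 11 out of the numerator and denominator: v_11(16/165) = -1. Step 2 — apply |x|_p = p^{-v_p(x)} = 11^{1} = 11.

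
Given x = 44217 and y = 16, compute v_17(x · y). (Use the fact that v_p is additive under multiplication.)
v_17(707472) = 3

v_p(x) = 3 (factor: 44217 = 17^3 · 9); v_p(y) = 0 (factor: 16 = 17^0 · 16). Additivity: v_p(xy) = v_p(x) + v_p(y) = 3 + 0 = 3. (Direct check: xy = 707472 = 17^3 · (144).)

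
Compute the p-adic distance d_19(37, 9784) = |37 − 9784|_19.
d_19(37, 9784) = 1/361

Step 1 — x − y = 37 − 9784 = -9747. Step 2 — v_19(-9747) = 2 (factor: -9747 = −(19^2 · 27); the sign does not affect v_p). Step 3 — |x − y|_19 = 19^{-2} = 1/361.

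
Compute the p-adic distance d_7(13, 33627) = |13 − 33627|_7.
d_7(13, 33627) = 1/16807

Step 1 — x − y = 13 − 33627 = -33614. Step 2 — v_7(-33614) = 5 (factor: -33614 = −(7^5 · 2); the sign does not affect v_p). Step 3 — |x − y|_7 = 7^{-5} = 1/16807.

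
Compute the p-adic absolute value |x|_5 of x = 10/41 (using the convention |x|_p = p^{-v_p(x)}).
|10/41|_5 = 1/5

Step 1 — compute v_5(x) by factoring powers of 5 out of the numerator and denominator: v_5(10/41) = 1. Step 2 — apply |x|_p = p^{-v_p(x)} = 5^{-1} = 1/5.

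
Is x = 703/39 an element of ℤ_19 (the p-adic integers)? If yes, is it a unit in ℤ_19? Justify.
x ∈ ℤ_19 but not a unit; v_19(x) = 1 > 0

ℤ_19 = {x ∈ ℚ_19 : v_19(x) ≥ 0} and ℤ_19^× = {x ∈ ℤ_19 : v_19(x) = 0}. Here v_19(703/39) = v_19(num) − v_19(den) = 1; compare against these criteria.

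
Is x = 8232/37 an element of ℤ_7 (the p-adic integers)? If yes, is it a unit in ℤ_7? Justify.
x ∈ ℤ_7 but not a unit; v_7(x) = 3 > 0

ℤ_7 = {x ∈ ℚ_7 : v_7(x) ≥ 0} and ℤ_7^× = {x ∈ ℤ_7 : v_7(x) = 0}. Here v_7(8232/37) = v_7(num) − v_7(den) = 3; compare against these criteria.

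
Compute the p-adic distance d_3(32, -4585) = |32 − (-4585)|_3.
d_3(32, -4585) = 1/243

Step 1 — x − y = 32 − (-4585) = 4617. Step 2 — v_3(4617) = 5 (factor: 4617 = (3^5 · 19); the sign does not affect v_p). Step 3 — |x − y|_3 = 3^{-5} = 1/243.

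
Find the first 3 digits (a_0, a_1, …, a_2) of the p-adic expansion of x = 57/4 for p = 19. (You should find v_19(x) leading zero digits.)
(a_0, …, a_2) = (0, 15, 4)

v_19(57/4) = 1, so a_0 = ... = a_0 = 0. Factor out: x = 19^1 · u with u = 3/4 a unit in ℤ_19. Expand u iteratively via a_{v+i} = u_i mod 19, u_{i+1} = (u_i − a_{v+i})/19:
  u_0 = 3/4;  a_1 = 15;  u_1 = (u_0 − 15)/19 = -3/4
  u_1 = -3/4;  a_2 = 4;  u_2 = (u_1 − 4)/19 = -1/4
Digits: (0, 15, 4).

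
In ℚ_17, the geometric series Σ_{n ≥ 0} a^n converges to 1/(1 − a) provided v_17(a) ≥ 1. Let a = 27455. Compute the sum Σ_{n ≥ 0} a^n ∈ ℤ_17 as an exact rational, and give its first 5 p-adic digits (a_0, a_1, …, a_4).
Σ a^n = 1/(1 − a) = -1/27454;  first 5 digits = (1, 0, 10, 5, 15)

v_17(a) = 2 ≥ 1, so the series converges in ℤ_17 to 1/(1 − a) = 1/(1 − 27455) = -1/27454. Expand this rational in ℤ_17: compute digits iteratively via d_i = x_i mod 17, x_{i+1} = (x_i − d_i)/17. The first 5 digits are (1, 0, 10, 5, 15).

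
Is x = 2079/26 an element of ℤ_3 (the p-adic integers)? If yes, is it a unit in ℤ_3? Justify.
x ∈ ℤ_3 but not a unit; v_3(x) = 3 > 0

ℤ_3 = {x ∈ ℚ_3 : v_3(x) ≥ 0} and ℤ_3^× = {x ∈ ℤ_3 : v_3(x) = 0}. Here v_3(2079/26) = v_3(num) − v_3(den) = 3; compare against these criteria.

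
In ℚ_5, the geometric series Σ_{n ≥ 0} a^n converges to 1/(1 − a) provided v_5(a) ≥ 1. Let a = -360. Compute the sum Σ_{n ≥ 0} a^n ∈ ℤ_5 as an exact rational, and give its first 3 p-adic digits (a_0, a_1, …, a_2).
Σ a^n = 1/(1 − a) = 1/361;  first 3 digits = (1, 3, 4)

v_5(a) = 1 ≥ 1, so the series converges in ℤ_5 to 1/(1 − a) = 1/(1 − (-360)) = 1/361. Expand this rational in ℤ_5: compute digits iteratively via d_i = x_i mod 5, x_{i+1} = (x_i − d_i)/5. The first 3 digits are (1, 3, 4).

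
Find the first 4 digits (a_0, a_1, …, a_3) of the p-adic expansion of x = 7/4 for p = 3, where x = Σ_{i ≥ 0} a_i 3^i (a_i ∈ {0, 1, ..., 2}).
(a_0, …, a_3) = (1, 1, 2, 0)

v_3(7/4) = 0 (numerator and denominator both coprime to 3), so x ∈ ℤ_3^×. Compute digits iteratively via a_i = x_i mod 3, x_{i+1} = (x_i − a_i)/3, with x_0 = x:
  x_0 = 7/4;  a_0 = 1;  x_1 = (x_0 − 1)/3 = 1/4
  x_1 = 1/4;  a_1 = 1;  x_2 = (x_1 − 1)/3 = -1/4
  x_2 = -1/4;  a_2 = 2;  x_3 = (x_2 − 2)/3 = -3/4
  x_3 = -3/4;  a_3 = 0;  x_4 = (x_3 − 0)/3 = -1/4
Digits: (1, 1, 2, 0).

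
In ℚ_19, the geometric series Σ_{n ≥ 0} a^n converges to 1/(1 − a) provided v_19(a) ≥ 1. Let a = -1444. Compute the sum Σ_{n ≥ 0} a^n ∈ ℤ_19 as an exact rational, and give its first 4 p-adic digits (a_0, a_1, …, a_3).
Σ a^n = 1/(1 − a) = 1/1445;  first 4 digits = (1, 0, 15, 18)

v_19(a) = 2 ≥ 1, so the series converges in ℤ_19 to 1/(1 − a) = 1/(1 − (-1444)) = 1/1445. Expand this rational in ℤ_19: compute digits iteratively via d_i = x_i mod 19, x_{i+1} = (x_i − d_i)/19. The first 4 digits are (1, 0, 15, 18).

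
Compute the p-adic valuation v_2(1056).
v_2(1056) = 5

v_2(n) is the largest exponent k such that 2^k divides n. Factor out: 1056 = 2^5 · 33. (Sign doesn't affect v_p.) So v_2(1056) = 5.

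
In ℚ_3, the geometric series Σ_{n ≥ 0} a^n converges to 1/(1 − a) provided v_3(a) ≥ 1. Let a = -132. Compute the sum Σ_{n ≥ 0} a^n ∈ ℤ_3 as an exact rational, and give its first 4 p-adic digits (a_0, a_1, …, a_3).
Σ a^n = 1/(1 − a) = 1/133;  first 4 digits = (1, 1, 1, 2)

v_3(a) = 1 ≥ 1, so the series converges in ℤ_3 to 1/(1 − a) = 1/(1 − (-132)) = 1/133. Expand this rational in ℤ_3: compute digits iteratively via d_i = x_i mod 3, x_{i+1} = (x_i − d_i)/3. The first 4 digits are (1, 1, 1, 2).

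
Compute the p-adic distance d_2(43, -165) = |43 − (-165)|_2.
d_2(43, -165) = 1/16

Step 1 — x − y = 43 − (-165) = 208. Step 2 — v_2(208) = 4 (factor: 208 = (2^4 · 13); the sign does not affect v_p). Step 3 — |x − y|_2 = 2^{-4} = 1/16.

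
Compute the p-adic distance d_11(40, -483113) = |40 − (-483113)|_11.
d_11(40, -483113) = 1/161051

Step 1 — x − y = 40 − (-483113) = 483153. Step 2 — v_11(483153) = 5 (factor: 483153 = (11^5 · 3); the sign does not affect v_p). Step 3 — |x − y|_11 = 11^{-5} = 1/161051.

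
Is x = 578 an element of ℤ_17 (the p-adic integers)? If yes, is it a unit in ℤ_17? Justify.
x ∈ ℤ_17 but not a unit; v_17(x) = 2 > 0

ℤ_17 = {x ∈ ℚ_17 : v_17(x) ≥ 0} and ℤ_17^× = {x ∈ ℤ_17 : v_17(x) = 0}. Here v_17(578) = v_17(num) − v_17(den) = 2; compare against these criteria.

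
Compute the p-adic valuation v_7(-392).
v_7(-392) = 2

v_7(n) is the largest exponent k such that 7^k divides n. Factor out: -392 = -7^2 · 8. (Sign doesn't affect v_p.) So v_7(-392) = 2.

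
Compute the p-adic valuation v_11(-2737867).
v_11(-2737867) = 5

v_11(n) is the largest exponent k such that 11^k divides n. Factor out: -2737867 = -11^5 · 17. (Sign doesn't affect v_p.) So v_11(-2737867) = 5.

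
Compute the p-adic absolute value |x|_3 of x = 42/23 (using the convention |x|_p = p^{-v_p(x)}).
|42/23|_3 = 1/3

Step 1 — compute v_3(x) by factoring powers of 3 out of the numerator and denominator: v_3(42/23) = 1. Step 2 — apply |x|_p = p^{-v_p(x)} = 3^{-1} = 1/3.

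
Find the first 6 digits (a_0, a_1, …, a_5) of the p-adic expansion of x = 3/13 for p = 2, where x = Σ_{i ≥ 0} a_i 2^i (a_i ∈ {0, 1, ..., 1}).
(a_0, …, a_5) = (1, 1, 1, 1, 0, 0)

v_2(3/13) = 0 (numerator and denominator both coprime to 2), so x ∈ ℤ_2^×. Compute digits iteratively via a_i = x_i mod 2, x_{i+1} = (x_i − a_i)/2, with x_0 = x:
  x_0 = 3/13;  a_0 = 1;  x_1 = (x_0 − 1)/2 = -5/13
  x_1 = -5/13;  a_1 = 1;  x_2 = (x_1 − 1)/2 = -9/13
  x_2 = -9/13;  a_2 = 1;  x_3 = (x_2 − 1)/2 = -11/13
  x_3 = -11/13;  a_3 = 1;  x_4 = (x_3 − 1)/2 = -12/13
  x_4 = -12/13;  a_4 = 0;  x_5 = (x_4 − 0)/2 = -6/13
  x_5 = -6/13;  a_5 = 0;  x_6 = (x_5 − 0)/2 = -3/13
Digits: (1, 1, 1, 1, 0, 0).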